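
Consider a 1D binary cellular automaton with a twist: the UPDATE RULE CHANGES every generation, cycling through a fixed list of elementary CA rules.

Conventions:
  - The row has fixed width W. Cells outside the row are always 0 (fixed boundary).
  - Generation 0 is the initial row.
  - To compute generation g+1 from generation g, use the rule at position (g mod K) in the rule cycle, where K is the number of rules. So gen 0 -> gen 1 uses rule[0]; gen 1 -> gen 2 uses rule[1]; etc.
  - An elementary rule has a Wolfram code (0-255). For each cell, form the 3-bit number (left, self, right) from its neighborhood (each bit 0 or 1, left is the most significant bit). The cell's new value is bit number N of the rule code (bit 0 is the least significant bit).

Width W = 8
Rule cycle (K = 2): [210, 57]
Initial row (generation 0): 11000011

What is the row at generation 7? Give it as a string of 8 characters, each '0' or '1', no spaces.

Answer: 10001110

Derivation:
Gen 0: 11000011
Gen 1 (rule 210): 01100101
Gen 2 (rule 57): 01010010
Gen 3 (rule 210): 10001101
Gen 4 (rule 57): 01101010
Gen 5 (rule 210): 10100001
Gen 6 (rule 57): 01011100
Gen 7 (rule 210): 10001110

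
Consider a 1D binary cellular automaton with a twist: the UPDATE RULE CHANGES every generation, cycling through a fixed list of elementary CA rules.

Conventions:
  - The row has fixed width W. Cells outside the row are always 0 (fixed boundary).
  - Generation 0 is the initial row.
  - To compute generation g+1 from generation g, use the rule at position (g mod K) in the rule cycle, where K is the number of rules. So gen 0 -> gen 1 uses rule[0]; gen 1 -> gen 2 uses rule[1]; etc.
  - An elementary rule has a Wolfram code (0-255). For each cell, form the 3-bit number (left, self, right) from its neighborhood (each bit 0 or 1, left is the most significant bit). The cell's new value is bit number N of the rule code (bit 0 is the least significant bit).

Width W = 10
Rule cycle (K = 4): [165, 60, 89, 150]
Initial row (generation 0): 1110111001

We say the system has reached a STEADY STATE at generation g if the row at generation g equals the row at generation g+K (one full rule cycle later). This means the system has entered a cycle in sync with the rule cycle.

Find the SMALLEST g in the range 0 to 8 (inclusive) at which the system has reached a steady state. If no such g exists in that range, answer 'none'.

Answer: none

Derivation:
Gen 0: 1110111001
Gen 1 (rule 165): 0101010001
Gen 2 (rule 60): 0111111001
Gen 3 (rule 89): 0100001100
Gen 4 (rule 150): 1110010010
Gen 5 (rule 165): 0100010010
Gen 6 (rule 60): 0110011011
Gen 7 (rule 89): 0111011011
Gen 8 (rule 150): 1010000000
Gen 9 (rule 165): 1110111111
Gen 10 (rule 60): 1001100000
Gen 11 (rule 89): 0101111111
Gen 12 (rule 150): 1100111110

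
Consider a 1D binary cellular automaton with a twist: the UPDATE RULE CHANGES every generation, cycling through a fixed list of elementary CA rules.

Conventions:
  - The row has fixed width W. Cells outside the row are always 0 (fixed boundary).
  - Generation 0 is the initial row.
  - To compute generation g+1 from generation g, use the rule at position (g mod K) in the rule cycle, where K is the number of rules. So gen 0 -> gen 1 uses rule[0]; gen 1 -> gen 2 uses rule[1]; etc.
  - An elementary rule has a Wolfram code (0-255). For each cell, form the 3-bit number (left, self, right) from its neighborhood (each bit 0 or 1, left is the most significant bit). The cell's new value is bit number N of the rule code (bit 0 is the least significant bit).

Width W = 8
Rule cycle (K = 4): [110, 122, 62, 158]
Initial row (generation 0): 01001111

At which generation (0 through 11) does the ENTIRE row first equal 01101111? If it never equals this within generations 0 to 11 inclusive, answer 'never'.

Gen 0: 01001111
Gen 1 (rule 110): 11011001
Gen 2 (rule 122): 11111110
Gen 3 (rule 62): 10000001
Gen 4 (rule 158): 11000011
Gen 5 (rule 110): 11000111
Gen 6 (rule 122): 11101101
Gen 7 (rule 62): 10011011
Gen 8 (rule 158): 11110010
Gen 9 (rule 110): 10010110
Gen 10 (rule 122): 01101111
Gen 11 (rule 62): 11011000

Answer: 10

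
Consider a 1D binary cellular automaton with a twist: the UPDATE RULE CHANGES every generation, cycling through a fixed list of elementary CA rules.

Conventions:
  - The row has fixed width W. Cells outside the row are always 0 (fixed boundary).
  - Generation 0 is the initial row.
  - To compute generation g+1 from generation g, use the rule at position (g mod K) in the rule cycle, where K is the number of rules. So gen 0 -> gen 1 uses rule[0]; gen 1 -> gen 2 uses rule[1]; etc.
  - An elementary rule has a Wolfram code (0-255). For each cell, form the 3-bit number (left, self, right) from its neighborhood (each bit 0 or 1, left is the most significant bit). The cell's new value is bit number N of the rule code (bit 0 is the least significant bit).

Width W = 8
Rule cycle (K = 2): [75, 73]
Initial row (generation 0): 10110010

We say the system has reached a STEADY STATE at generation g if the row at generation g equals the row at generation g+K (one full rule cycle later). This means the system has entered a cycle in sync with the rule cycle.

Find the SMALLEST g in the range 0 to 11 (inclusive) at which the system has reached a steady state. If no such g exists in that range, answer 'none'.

Answer: 3

Derivation:
Gen 0: 10110010
Gen 1 (rule 75): 00110100
Gen 2 (rule 73): 10110001
Gen 3 (rule 75): 00110110
Gen 4 (rule 73): 10110110
Gen 5 (rule 75): 00110110
Gen 6 (rule 73): 10110110
Gen 7 (rule 75): 00110110
Gen 8 (rule 73): 10110110
Gen 9 (rule 75): 00110110
Gen 10 (rule 73): 10110110
Gen 11 (rule 75): 00110110
Gen 12 (rule 73): 10110110
Gen 13 (rule 75): 00110110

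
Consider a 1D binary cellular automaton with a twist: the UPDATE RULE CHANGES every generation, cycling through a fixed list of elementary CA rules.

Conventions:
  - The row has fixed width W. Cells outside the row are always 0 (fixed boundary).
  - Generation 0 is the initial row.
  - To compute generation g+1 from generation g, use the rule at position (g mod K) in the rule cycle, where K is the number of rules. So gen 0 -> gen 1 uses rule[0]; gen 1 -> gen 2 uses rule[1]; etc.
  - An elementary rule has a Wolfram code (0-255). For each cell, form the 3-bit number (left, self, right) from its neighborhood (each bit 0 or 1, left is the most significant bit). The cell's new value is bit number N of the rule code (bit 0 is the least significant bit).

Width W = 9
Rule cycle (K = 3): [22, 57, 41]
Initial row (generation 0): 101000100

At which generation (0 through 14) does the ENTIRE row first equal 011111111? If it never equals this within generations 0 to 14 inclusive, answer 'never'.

Gen 0: 101000100
Gen 1 (rule 22): 101101110
Gen 2 (rule 57): 011011001
Gen 3 (rule 41): 010110000
Gen 4 (rule 22): 110001000
Gen 5 (rule 57): 101100111
Gen 6 (rule 41): 011000100
Gen 7 (rule 22): 100101110
Gen 8 (rule 57): 010011001
Gen 9 (rule 41): 000010000
Gen 10 (rule 22): 000111000
Gen 11 (rule 57): 110100111
Gen 12 (rule 41): 101000100
Gen 13 (rule 22): 101101110
Gen 14 (rule 57): 011011001

Answer: never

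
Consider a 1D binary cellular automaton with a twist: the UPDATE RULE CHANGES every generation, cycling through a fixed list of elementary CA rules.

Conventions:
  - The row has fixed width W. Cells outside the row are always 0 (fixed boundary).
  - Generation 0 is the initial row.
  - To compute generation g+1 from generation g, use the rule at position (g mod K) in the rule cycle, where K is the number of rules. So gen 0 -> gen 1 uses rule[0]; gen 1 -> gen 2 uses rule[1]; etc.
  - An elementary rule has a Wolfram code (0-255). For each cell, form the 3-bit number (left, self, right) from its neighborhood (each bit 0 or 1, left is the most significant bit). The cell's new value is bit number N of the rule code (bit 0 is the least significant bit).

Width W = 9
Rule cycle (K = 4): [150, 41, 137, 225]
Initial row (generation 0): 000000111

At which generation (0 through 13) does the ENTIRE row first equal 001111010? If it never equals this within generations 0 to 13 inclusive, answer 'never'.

Answer: never

Derivation:
Gen 0: 000000111
Gen 1 (rule 150): 000001010
Gen 2 (rule 41): 111100100
Gen 3 (rule 137): 111000001
Gen 4 (rule 225): 011011100
Gen 5 (rule 150): 100001010
Gen 6 (rule 41): 001100100
Gen 7 (rule 137): 101000001
Gen 8 (rule 225): 010011100
Gen 9 (rule 150): 111101010
Gen 10 (rule 41): 100010100
Gen 11 (rule 137): 001000001
Gen 12 (rule 225): 100011100
Gen 13 (rule 150): 110101010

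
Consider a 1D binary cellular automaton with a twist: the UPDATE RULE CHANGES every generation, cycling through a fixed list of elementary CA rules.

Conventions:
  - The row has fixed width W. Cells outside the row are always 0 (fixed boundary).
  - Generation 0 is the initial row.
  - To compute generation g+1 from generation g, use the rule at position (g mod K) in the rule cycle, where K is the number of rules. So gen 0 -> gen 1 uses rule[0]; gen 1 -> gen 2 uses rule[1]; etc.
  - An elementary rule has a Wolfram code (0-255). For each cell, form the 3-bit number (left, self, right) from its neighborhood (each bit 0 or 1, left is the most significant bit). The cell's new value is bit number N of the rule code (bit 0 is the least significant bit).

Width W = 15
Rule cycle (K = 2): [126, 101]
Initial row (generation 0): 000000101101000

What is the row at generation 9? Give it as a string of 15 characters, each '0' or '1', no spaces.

Answer: 001111111111111

Derivation:
Gen 0: 000000101101000
Gen 1 (rule 126): 000001111111100
Gen 2 (rule 101): 111100000000101
Gen 3 (rule 126): 100110000001111
Gen 4 (rule 101): 100010111100001
Gen 5 (rule 126): 110111100110011
Gen 6 (rule 101): 011000100010001
Gen 7 (rule 126): 111101110111011
Gen 8 (rule 101): 000110011001101
Gen 9 (rule 126): 001111111111111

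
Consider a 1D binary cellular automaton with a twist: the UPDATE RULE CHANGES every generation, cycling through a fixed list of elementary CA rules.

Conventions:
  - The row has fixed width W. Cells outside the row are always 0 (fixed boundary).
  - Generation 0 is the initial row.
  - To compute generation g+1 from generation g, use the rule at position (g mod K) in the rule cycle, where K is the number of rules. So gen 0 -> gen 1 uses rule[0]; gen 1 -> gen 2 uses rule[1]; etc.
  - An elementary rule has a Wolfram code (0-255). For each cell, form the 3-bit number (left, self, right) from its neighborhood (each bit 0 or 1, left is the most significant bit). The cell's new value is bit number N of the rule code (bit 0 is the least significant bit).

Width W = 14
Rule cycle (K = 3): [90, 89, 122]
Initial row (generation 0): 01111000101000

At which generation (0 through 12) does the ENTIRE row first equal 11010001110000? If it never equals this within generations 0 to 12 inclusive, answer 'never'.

Answer: never

Derivation:
Gen 0: 01111000101000
Gen 1 (rule 90): 11001101000100
Gen 2 (rule 89): 11101100110011
Gen 3 (rule 122): 10111111111111
Gen 4 (rule 90): 00100000000001
Gen 5 (rule 89): 10011111111100
Gen 6 (rule 122): 01110000000110
Gen 7 (rule 90): 11011000001111
Gen 8 (rule 89): 11011111101001
Gen 9 (rule 122): 11110000110110
Gen 10 (rule 90): 10011001110111
Gen 11 (rule 89): 01011101010101
Gen 12 (rule 122): 10110110101010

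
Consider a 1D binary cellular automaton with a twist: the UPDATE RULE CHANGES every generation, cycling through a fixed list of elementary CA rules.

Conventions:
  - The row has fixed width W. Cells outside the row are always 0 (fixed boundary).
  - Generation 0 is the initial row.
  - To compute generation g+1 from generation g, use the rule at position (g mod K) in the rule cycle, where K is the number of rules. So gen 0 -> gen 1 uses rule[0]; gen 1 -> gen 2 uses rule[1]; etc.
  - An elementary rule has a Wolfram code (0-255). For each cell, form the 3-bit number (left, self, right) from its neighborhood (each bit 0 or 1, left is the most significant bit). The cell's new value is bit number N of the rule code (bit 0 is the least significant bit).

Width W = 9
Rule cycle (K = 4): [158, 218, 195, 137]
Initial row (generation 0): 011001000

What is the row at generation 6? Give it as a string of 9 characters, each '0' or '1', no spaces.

Answer: 001111001

Derivation:
Gen 0: 011001000
Gen 1 (rule 158): 110111100
Gen 2 (rule 218): 110111110
Gen 3 (rule 195): 010011110
Gen 4 (rule 137): 000011100
Gen 5 (rule 158): 000111010
Gen 6 (rule 218): 001111001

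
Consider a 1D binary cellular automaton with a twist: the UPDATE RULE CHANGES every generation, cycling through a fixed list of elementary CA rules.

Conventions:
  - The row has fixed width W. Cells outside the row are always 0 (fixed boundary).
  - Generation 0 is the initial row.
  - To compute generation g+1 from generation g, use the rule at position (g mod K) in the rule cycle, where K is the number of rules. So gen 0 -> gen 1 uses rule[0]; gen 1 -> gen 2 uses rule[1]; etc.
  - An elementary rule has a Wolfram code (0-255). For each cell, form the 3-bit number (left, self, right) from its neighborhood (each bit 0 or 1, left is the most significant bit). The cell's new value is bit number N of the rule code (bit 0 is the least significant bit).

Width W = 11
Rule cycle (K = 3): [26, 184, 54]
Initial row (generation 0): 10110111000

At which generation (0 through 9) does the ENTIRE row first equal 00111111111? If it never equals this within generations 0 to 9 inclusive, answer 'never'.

Gen 0: 10110111000
Gen 1 (rule 26): 00100100100
Gen 2 (rule 184): 00010010010
Gen 3 (rule 54): 00111111111
Gen 4 (rule 26): 01100000000
Gen 5 (rule 184): 01010000000
Gen 6 (rule 54): 11111000000
Gen 7 (rule 26): 10000100000
Gen 8 (rule 184): 01000010000
Gen 9 (rule 54): 11100111000

Answer: 3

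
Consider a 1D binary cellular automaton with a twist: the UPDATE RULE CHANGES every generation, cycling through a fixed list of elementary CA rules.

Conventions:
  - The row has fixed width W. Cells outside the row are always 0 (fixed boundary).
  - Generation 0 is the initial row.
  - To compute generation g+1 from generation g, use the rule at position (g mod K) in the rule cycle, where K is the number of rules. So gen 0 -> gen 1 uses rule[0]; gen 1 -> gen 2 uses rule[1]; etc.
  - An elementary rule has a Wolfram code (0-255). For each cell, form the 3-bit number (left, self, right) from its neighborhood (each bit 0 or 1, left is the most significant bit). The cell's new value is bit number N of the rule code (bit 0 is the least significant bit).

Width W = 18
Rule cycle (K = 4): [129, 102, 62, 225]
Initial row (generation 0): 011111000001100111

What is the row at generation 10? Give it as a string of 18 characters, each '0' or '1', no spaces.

Answer: 000011000000100010

Derivation:
Gen 0: 011111000001100111
Gen 1 (rule 129): 001110011100000010
Gen 2 (rule 102): 010010100100000110
Gen 3 (rule 62): 111111111110001101
Gen 4 (rule 225): 011111111110100110
Gen 5 (rule 129): 001111111100000000
Gen 6 (rule 102): 010000000100000000
Gen 7 (rule 62): 111000001110000000
Gen 8 (rule 225): 011011100110111111
Gen 9 (rule 129): 000001000000011110
Gen 10 (rule 102): 000011000000100010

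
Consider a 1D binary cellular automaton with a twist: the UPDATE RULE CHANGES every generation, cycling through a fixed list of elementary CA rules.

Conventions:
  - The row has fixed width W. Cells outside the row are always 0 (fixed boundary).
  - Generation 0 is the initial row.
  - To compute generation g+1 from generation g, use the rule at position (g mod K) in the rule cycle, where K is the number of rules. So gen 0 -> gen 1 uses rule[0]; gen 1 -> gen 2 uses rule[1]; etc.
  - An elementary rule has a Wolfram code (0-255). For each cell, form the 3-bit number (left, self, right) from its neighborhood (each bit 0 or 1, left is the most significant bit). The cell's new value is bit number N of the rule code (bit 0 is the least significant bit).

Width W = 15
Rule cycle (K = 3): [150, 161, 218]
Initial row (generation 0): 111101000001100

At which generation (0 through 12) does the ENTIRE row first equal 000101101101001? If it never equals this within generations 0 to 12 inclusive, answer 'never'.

Gen 0: 111101000001100
Gen 1 (rule 150): 011001100010010
Gen 2 (rule 161): 000000001000000
Gen 3 (rule 218): 000000010100000
Gen 4 (rule 150): 000000110110000
Gen 5 (rule 161): 111110001000111
Gen 6 (rule 218): 111111010101111
Gen 7 (rule 150): 011110010100110
Gen 8 (rule 161): 001100001000000
Gen 9 (rule 218): 011110010100000
Gen 10 (rule 150): 101101110110000
Gen 11 (rule 161): 010010101000111
Gen 12 (rule 218): 101100000101111

Answer: never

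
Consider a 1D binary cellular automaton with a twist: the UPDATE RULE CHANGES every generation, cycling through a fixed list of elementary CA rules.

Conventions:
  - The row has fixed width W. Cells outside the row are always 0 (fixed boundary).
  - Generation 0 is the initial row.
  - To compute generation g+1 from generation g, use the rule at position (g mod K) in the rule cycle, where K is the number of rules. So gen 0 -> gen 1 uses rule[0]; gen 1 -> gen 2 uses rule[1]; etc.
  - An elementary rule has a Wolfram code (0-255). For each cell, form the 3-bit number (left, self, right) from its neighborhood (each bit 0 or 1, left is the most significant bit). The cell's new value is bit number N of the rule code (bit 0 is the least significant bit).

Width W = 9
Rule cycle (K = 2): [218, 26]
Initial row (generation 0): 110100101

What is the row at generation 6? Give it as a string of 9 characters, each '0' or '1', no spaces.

Gen 0: 110100101
Gen 1 (rule 218): 110011000
Gen 2 (rule 26): 101110100
Gen 3 (rule 218): 001110010
Gen 4 (rule 26): 011001101
Gen 5 (rule 218): 111111100
Gen 6 (rule 26): 100000010

Answer: 100000010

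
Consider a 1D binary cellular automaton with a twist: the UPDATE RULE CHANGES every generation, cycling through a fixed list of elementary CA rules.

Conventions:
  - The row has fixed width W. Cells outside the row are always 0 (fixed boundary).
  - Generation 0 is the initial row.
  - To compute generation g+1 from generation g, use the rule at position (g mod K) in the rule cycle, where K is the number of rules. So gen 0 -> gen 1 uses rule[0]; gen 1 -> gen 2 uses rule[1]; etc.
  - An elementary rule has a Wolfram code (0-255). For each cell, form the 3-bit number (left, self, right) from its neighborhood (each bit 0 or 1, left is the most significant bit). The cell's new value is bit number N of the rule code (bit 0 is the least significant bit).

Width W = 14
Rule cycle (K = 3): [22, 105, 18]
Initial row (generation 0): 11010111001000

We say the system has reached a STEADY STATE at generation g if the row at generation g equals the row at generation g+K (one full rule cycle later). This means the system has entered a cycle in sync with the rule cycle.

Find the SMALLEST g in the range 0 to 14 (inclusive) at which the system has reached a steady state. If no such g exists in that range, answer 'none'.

Answer: 9

Derivation:
Gen 0: 11010111001000
Gen 1 (rule 22): 00010000111100
Gen 2 (rule 105): 11000110100101
Gen 3 (rule 18): 00101000011000
Gen 4 (rule 22): 01101100100100
Gen 5 (rule 105): 01111100000001
Gen 6 (rule 18): 10000010000010
Gen 7 (rule 22): 11000111000111
Gen 8 (rule 105): 11010101010101
Gen 9 (rule 18): 00000000000000
Gen 10 (rule 22): 00000000000000
Gen 11 (rule 105): 11111111111111
Gen 12 (rule 18): 00000000000000
Gen 13 (rule 22): 00000000000000
Gen 14 (rule 105): 11111111111111
Gen 15 (rule 18): 00000000000000
Gen 16 (rule 22): 00000000000000
Gen 17 (rule 105): 11111111111111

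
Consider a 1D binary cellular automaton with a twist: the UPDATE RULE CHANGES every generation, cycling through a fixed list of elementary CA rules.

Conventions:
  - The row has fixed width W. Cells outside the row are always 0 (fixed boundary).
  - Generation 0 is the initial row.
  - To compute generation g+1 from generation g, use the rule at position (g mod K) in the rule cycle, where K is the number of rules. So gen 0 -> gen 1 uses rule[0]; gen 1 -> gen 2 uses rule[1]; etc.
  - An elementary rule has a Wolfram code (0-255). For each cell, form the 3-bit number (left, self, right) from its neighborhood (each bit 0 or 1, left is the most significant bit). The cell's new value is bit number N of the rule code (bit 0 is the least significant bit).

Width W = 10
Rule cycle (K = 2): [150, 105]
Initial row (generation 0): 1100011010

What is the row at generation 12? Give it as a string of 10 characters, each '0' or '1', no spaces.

Gen 0: 1100011010
Gen 1 (rule 150): 0010100011
Gen 2 (rule 105): 1001001011
Gen 3 (rule 150): 1111111000
Gen 4 (rule 105): 1000001011
Gen 5 (rule 150): 1100011000
Gen 6 (rule 105): 1101011011
Gen 7 (rule 150): 0001000000
Gen 8 (rule 105): 1100011111
Gen 9 (rule 150): 0010101110
Gen 10 (rule 105): 1001011010
Gen 11 (rule 150): 1111000011
Gen 12 (rule 105): 1001011011

Answer: 1001011011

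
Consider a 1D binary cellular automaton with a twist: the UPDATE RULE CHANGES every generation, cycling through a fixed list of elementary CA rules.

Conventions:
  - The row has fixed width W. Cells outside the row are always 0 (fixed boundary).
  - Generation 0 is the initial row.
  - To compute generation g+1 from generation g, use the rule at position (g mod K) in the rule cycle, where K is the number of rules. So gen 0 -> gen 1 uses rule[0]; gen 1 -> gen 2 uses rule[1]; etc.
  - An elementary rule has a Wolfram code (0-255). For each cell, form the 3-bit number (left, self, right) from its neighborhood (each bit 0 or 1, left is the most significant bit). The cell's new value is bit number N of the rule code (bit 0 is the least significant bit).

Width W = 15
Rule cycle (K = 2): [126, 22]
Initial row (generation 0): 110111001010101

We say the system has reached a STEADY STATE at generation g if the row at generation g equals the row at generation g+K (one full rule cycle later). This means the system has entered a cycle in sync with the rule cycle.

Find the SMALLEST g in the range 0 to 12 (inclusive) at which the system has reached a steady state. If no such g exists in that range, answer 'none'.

Answer: 2

Derivation:
Gen 0: 110111001010101
Gen 1 (rule 126): 111101111111111
Gen 2 (rule 22): 000000000000000
Gen 3 (rule 126): 000000000000000
Gen 4 (rule 22): 000000000000000
Gen 5 (rule 126): 000000000000000
Gen 6 (rule 22): 000000000000000
Gen 7 (rule 126): 000000000000000
Gen 8 (rule 22): 000000000000000
Gen 9 (rule 126): 000000000000000
Gen 10 (rule 22): 000000000000000
Gen 11 (rule 126): 000000000000000
Gen 12 (rule 22): 000000000000000
Gen 13 (rule 126): 000000000000000
Gen 14 (rule 22): 000000000000000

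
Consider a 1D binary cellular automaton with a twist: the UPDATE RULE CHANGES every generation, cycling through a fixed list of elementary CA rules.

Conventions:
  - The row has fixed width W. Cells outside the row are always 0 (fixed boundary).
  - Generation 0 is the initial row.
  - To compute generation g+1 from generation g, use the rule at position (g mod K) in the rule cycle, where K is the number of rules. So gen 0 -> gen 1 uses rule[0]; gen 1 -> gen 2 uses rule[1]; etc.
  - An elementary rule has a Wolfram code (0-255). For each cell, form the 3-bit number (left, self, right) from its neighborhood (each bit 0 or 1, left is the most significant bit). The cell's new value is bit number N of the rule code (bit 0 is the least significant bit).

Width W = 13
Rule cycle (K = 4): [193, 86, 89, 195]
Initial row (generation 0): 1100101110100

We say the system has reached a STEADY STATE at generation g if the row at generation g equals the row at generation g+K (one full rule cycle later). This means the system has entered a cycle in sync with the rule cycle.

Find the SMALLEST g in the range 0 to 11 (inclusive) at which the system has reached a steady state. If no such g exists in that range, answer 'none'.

Answer: none

Derivation:
Gen 0: 1100101110100
Gen 1 (rule 193): 0100000110001
Gen 2 (rule 86): 1110001011011
Gen 3 (rule 89): 1011100011011
Gen 4 (rule 195): 0001101101001
Gen 5 (rule 193): 1100100100000
Gen 6 (rule 86): 0111111110000
Gen 7 (rule 89): 0100000011111
Gen 8 (rule 195): 1001111101111
Gen 9 (rule 193): 0000111100111
Gen 10 (rule 86): 0001000111001
Gen 11 (rule 89): 1100110101100
Gen 12 (rule 195): 0101010000101
Gen 13 (rule 193): 0000000110000
Gen 14 (rule 86): 0000001011000
Gen 15 (rule 89): 1111100011111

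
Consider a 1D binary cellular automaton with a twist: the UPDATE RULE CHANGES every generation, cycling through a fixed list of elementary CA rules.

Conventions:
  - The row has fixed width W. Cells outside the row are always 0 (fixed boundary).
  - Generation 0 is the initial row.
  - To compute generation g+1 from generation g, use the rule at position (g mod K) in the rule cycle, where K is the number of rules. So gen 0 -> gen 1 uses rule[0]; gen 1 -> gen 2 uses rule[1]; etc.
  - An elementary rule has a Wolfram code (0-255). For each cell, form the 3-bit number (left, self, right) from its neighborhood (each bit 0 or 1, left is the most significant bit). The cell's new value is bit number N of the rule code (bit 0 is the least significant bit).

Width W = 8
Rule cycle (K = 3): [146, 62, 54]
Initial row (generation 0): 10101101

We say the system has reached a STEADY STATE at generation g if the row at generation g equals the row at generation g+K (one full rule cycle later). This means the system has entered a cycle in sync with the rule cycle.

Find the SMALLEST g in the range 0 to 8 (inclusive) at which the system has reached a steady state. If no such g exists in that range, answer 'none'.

Gen 0: 10101101
Gen 1 (rule 146): 00000000
Gen 2 (rule 62): 00000000
Gen 3 (rule 54): 00000000
Gen 4 (rule 146): 00000000
Gen 5 (rule 62): 00000000
Gen 6 (rule 54): 00000000
Gen 7 (rule 146): 00000000
Gen 8 (rule 62): 00000000
Gen 9 (rule 54): 00000000
Gen 10 (rule 146): 00000000
Gen 11 (rule 62): 00000000

Answer: 1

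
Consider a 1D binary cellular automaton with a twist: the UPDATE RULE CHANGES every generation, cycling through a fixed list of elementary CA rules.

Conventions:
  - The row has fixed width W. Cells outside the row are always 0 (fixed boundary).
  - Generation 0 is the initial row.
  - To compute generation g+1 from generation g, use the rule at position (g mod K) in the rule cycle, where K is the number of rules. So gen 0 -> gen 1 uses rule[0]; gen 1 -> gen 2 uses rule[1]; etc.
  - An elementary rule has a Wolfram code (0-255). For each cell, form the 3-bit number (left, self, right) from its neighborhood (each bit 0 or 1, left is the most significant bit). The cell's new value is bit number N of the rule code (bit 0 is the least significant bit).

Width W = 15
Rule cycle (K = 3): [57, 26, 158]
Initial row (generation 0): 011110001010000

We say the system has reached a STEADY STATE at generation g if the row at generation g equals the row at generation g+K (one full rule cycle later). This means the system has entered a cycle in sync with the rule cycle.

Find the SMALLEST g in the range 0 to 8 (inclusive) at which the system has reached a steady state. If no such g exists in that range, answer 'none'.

Gen 0: 011110001010000
Gen 1 (rule 57): 010001100101111
Gen 2 (rule 26): 101011011001000
Gen 3 (rule 158): 101010010111100
Gen 4 (rule 57): 010101001100011
Gen 5 (rule 26): 100000111010110
Gen 6 (rule 158): 110001110010101
Gen 7 (rule 57): 101101001001010
Gen 8 (rule 26): 001000110110001
Gen 9 (rule 158): 011101100101011
Gen 10 (rule 57): 010011010010110
Gen 11 (rule 26): 101110001100101

Answer: none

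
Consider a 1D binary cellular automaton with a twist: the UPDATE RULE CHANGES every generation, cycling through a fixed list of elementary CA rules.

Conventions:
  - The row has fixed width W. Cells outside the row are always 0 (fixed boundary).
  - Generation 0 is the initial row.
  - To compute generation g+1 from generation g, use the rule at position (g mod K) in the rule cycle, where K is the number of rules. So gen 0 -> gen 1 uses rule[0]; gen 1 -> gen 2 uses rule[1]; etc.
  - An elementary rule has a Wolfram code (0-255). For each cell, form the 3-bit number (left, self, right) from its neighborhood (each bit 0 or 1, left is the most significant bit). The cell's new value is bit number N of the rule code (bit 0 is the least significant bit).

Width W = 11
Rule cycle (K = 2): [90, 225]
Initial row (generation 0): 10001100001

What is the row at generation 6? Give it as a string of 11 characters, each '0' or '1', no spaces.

Answer: 11100011001

Derivation:
Gen 0: 10001100001
Gen 1 (rule 90): 01011110010
Gen 2 (rule 225): 00101110000
Gen 3 (rule 90): 01001011000
Gen 4 (rule 225): 00000101011
Gen 5 (rule 90): 00001000011
Gen 6 (rule 225): 11100011001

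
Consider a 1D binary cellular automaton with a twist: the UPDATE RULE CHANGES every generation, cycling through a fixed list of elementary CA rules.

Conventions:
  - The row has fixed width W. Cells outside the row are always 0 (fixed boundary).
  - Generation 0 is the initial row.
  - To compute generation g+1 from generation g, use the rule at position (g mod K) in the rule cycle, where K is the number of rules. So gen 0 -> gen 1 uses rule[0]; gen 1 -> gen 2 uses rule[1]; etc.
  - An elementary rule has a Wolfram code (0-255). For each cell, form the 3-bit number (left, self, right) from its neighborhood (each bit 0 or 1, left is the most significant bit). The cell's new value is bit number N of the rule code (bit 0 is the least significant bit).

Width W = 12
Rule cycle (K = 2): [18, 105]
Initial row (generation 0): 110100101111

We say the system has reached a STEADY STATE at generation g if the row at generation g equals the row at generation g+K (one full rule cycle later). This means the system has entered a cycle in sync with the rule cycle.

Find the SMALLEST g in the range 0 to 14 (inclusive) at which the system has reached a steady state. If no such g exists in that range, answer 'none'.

Gen 0: 110100101111
Gen 1 (rule 18): 000011000000
Gen 2 (rule 105): 111011011111
Gen 3 (rule 18): 000000000000
Gen 4 (rule 105): 111111111111
Gen 5 (rule 18): 000000000000
Gen 6 (rule 105): 111111111111
Gen 7 (rule 18): 000000000000
Gen 8 (rule 105): 111111111111
Gen 9 (rule 18): 000000000000
Gen 10 (rule 105): 111111111111
Gen 11 (rule 18): 000000000000
Gen 12 (rule 105): 111111111111
Gen 13 (rule 18): 000000000000
Gen 14 (rule 105): 111111111111
Gen 15 (rule 18): 000000000000
Gen 16 (rule 105): 111111111111

Answer: 3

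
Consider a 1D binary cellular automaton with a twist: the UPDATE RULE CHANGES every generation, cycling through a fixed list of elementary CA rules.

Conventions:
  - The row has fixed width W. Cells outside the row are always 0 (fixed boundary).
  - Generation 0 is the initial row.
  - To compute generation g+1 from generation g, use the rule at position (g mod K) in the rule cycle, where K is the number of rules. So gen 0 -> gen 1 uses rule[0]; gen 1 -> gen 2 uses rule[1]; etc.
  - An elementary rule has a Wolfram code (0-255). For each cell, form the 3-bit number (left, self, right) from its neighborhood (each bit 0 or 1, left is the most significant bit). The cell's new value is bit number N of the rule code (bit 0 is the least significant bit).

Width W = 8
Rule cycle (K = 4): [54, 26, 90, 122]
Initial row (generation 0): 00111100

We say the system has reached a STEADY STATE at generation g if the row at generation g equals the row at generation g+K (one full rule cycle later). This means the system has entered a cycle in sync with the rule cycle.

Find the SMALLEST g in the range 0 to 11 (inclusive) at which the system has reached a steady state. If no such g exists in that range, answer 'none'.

Answer: 0

Derivation:
Gen 0: 00111100
Gen 1 (rule 54): 01000010
Gen 2 (rule 26): 10100101
Gen 3 (rule 90): 00011000
Gen 4 (rule 122): 00111100
Gen 5 (rule 54): 01000010
Gen 6 (rule 26): 10100101
Gen 7 (rule 90): 00011000
Gen 8 (rule 122): 00111100
Gen 9 (rule 54): 01000010
Gen 10 (rule 26): 10100101
Gen 11 (rule 90): 00011000
Gen 12 (rule 122): 00111100
Gen 13 (rule 54): 01000010
Gen 14 (rule 26): 10100101
Gen 15 (rule 90): 00011000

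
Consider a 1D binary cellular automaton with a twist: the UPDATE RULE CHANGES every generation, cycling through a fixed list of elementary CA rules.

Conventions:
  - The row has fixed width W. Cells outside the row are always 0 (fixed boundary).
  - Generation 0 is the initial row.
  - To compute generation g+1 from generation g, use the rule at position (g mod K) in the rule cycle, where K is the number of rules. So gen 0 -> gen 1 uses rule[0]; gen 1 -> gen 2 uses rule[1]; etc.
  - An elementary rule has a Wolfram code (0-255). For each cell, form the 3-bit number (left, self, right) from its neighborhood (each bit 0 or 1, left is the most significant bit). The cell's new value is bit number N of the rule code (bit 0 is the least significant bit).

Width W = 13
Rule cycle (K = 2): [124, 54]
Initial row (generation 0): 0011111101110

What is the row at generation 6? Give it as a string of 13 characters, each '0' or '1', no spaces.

Answer: 1100100100011

Derivation:
Gen 0: 0011111101110
Gen 1 (rule 124): 0010000111011
Gen 2 (rule 54): 0111001000100
Gen 3 (rule 124): 0101101100110
Gen 4 (rule 54): 1110010011001
Gen 5 (rule 124): 1011011011101
Gen 6 (rule 54): 1100100100011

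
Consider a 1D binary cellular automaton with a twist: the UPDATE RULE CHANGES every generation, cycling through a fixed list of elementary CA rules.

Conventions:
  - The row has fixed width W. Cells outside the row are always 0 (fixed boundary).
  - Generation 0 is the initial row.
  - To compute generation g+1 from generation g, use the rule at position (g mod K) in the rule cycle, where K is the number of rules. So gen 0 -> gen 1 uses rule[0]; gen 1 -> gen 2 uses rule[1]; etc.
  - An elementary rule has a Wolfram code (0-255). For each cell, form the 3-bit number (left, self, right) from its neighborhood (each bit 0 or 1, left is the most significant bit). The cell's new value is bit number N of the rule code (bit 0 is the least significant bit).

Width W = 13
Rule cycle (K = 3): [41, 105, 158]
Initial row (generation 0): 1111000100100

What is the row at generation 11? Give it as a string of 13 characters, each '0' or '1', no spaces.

Answer: 0001100011000

Derivation:
Gen 0: 1111000100100
Gen 1 (rule 41): 1000010000001
Gen 2 (rule 105): 0011000111100
Gen 3 (rule 158): 0110101111010
Gen 4 (rule 41): 0101011000100
Gen 5 (rule 105): 0010111010001
Gen 6 (rule 158): 0110110011011
Gen 7 (rule 41): 0101100010110
Gen 8 (rule 105): 0011101001110
Gen 9 (rule 158): 0111001111101
Gen 10 (rule 41): 0100001000010
Gen 11 (rule 105): 0001100011000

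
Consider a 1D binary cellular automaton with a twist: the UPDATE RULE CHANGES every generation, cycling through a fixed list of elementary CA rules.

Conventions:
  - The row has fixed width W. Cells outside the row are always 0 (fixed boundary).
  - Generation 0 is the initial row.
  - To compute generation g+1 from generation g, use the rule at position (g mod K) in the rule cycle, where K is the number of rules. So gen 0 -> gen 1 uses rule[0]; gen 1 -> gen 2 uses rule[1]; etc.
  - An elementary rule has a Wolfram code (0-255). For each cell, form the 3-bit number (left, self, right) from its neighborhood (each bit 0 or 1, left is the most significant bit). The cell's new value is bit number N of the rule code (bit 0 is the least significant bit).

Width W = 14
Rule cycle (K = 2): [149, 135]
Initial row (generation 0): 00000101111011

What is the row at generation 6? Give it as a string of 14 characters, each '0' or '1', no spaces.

Answer: 10001000000111

Derivation:
Gen 0: 00000101111011
Gen 1 (rule 149): 11110100110000
Gen 2 (rule 135): 01100101000111
Gen 3 (rule 149): 00010101110010
Gen 4 (rule 135): 11110100100110
Gen 5 (rule 149): 01100110110001
Gen 6 (rule 135): 10001000000111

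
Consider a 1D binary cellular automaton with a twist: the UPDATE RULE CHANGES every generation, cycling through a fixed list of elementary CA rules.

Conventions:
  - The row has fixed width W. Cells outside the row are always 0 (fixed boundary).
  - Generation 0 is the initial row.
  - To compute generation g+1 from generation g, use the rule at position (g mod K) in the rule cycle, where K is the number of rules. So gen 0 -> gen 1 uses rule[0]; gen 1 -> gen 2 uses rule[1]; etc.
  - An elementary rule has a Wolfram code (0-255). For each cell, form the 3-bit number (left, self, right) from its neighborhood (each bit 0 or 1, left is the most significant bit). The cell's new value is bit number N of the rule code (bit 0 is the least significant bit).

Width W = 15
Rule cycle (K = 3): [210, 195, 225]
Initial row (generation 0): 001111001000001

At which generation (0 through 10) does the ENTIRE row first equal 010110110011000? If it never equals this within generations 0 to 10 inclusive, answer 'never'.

Gen 0: 001111001000001
Gen 1 (rule 210): 010111110100010
Gen 2 (rule 195): 100011110001100
Gen 3 (rule 225): 001001110100101
Gen 4 (rule 210): 010110110011000
Gen 5 (rule 195): 100010010101011
Gen 6 (rule 225): 001000001010101
Gen 7 (rule 210): 010100010000000
Gen 8 (rule 195): 100001100111111
Gen 9 (rule 225): 001100100011111
Gen 10 (rule 210): 010111010101111

Answer: 4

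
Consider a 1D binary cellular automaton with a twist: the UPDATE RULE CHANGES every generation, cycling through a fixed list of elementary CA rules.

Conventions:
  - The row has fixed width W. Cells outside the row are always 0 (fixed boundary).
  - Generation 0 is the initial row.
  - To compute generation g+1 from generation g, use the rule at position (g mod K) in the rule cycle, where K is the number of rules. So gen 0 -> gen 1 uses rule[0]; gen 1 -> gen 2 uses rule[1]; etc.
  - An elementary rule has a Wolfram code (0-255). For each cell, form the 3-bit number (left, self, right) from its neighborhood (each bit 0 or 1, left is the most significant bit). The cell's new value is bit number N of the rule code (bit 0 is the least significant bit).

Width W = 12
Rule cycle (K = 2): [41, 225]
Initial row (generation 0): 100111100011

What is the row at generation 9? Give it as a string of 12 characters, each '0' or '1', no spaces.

Answer: 100100110001

Derivation:
Gen 0: 100111100011
Gen 1 (rule 41): 000100001010
Gen 2 (rule 225): 110001100100
Gen 3 (rule 41): 100101000001
Gen 4 (rule 225): 000010011100
Gen 5 (rule 41): 111000010001
Gen 6 (rule 225): 011011000100
Gen 7 (rule 41): 010110010001
Gen 8 (rule 225): 001010000100
Gen 9 (rule 41): 100100110001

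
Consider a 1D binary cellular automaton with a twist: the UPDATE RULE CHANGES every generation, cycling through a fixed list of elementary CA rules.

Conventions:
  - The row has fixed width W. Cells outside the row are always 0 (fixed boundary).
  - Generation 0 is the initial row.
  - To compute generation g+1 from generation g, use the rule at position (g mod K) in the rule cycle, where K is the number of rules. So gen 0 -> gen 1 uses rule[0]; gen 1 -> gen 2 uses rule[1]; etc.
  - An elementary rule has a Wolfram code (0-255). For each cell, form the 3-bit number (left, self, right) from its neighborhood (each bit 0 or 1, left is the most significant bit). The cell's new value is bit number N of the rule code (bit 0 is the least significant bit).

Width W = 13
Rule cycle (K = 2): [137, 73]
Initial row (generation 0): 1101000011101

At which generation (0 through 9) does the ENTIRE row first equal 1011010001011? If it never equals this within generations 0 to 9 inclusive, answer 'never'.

Gen 0: 1101000011101
Gen 1 (rule 137): 1000011011000
Gen 2 (rule 73): 0011011011011
Gen 3 (rule 137): 1010010010010
Gen 4 (rule 73): 0000000000000
Gen 5 (rule 137): 1111111111111
Gen 6 (rule 73): 1000000000001
Gen 7 (rule 137): 0011111111100
Gen 8 (rule 73): 1010000000101
Gen 9 (rule 137): 0000111110000

Answer: never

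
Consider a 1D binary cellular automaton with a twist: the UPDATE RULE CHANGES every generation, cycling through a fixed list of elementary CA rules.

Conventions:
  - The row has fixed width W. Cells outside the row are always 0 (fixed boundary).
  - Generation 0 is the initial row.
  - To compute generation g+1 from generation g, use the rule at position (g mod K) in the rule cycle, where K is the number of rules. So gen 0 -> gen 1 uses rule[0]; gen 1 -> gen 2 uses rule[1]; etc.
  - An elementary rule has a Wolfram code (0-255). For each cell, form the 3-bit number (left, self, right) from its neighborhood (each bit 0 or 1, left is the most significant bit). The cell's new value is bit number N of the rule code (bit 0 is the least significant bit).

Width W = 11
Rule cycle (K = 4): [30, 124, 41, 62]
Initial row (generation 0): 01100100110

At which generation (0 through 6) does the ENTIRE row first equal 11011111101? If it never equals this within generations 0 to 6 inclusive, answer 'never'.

Gen 0: 01100100110
Gen 1 (rule 30): 11011111101
Gen 2 (rule 124): 11110000111
Gen 3 (rule 41): 10000110100
Gen 4 (rule 62): 11001101110
Gen 5 (rule 30): 10111001001
Gen 6 (rule 124): 11101101101

Answer: 1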